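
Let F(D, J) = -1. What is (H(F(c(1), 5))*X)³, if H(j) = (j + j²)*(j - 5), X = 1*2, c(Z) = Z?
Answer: 0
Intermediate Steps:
X = 2
H(j) = (-5 + j)*(j + j²) (H(j) = (j + j²)*(-5 + j) = (-5 + j)*(j + j²))
(H(F(c(1), 5))*X)³ = (-(-5 + (-1)² - 4*(-1))*2)³ = (-(-5 + 1 + 4)*2)³ = (-1*0*2)³ = (0*2)³ = 0³ = 0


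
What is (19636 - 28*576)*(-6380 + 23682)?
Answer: 60695416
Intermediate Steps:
(19636 - 28*576)*(-6380 + 23682) = (19636 - 16128)*17302 = 3508*17302 = 60695416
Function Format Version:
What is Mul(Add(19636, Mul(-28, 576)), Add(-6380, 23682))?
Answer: 60695416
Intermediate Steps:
Mul(Add(19636, Mul(-28, 576)), Add(-6380, 23682)) = Mul(Add(19636, -16128), 17302) = Mul(3508, 17302) = 60695416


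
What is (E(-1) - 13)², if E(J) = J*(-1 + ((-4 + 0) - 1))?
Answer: 49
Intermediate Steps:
E(J) = -6*J (E(J) = J*(-1 + (-4 - 1)) = J*(-1 - 5) = J*(-6) = -6*J)
(E(-1) - 13)² = (-6*(-1) - 13)² = (6 - 13)² = (-7)² = 49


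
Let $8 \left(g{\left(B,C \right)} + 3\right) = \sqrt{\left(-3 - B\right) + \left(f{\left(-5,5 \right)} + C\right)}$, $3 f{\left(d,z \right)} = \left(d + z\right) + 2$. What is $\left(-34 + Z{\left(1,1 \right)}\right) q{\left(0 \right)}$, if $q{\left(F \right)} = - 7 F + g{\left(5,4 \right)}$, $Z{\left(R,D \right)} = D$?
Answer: $99 - \frac{11 i \sqrt{30}}{8} \approx 99.0 - 7.5312 i$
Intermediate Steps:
$f{\left(d,z \right)} = \frac{2}{3} + \frac{d}{3} + \frac{z}{3}$ ($f{\left(d,z \right)} = \frac{\left(d + z\right) + 2}{3} = \frac{2 + d + z}{3} = \frac{2}{3} + \frac{d}{3} + \frac{z}{3}$)
$g{\left(B,C \right)} = -3 + \frac{\sqrt{- \frac{7}{3} + C - B}}{8}$ ($g{\left(B,C \right)} = -3 + \frac{\sqrt{\left(-3 - B\right) + \left(\left(\frac{2}{3} + \frac{1}{3} \left(-5\right) + \frac{1}{3} \cdot 5\right) + C\right)}}{8} = -3 + \frac{\sqrt{\left(-3 - B\right) + \left(\left(\frac{2}{3} - \frac{5}{3} + \frac{5}{3}\right) + C\right)}}{8} = -3 + \frac{\sqrt{\left(-3 - B\right) + \left(\frac{2}{3} + C\right)}}{8} = -3 + \frac{\sqrt{- \frac{7}{3} + C - B}}{8}$)
$q{\left(F \right)} = -3 - 7 F + \frac{i \sqrt{30}}{24}$ ($q{\left(F \right)} = - 7 F - \left(3 - \frac{\sqrt{-21 - 45 + 9 \cdot 4}}{24}\right) = - 7 F - \left(3 - \frac{\sqrt{-21 - 45 + 36}}{24}\right) = - 7 F - \left(3 - \frac{\sqrt{-30}}{24}\right) = - 7 F - \left(3 - \frac{i \sqrt{30}}{24}\right) = -3 - 7 F + \frac{i \sqrt{30}}{24}$)
$\left(-34 + Z{\left(1,1 \right)}\right) q{\left(0 \right)} = \left(-34 + 1\right) \left(-3 - 0 + \frac{i \sqrt{30}}{24}\right) = - 33 \left(-3 + 0 + \frac{i \sqrt{30}}{24}\right) = - 33 \left(-3 + \frac{i \sqrt{30}}{24}\right) = 99 - \frac{11 i \sqrt{30}}{8}$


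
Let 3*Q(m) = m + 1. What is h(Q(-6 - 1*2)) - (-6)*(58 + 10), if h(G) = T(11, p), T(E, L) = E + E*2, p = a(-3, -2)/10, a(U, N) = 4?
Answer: 441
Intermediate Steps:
p = 2/5 (p = 4/10 = 4*(1/10) = 2/5 ≈ 0.40000)
Q(m) = 1/3 + m/3 (Q(m) = (m + 1)/3 = (1 + m)/3 = 1/3 + m/3)
T(E, L) = 3*E (T(E, L) = E + 2*E = 3*E)
h(G) = 33 (h(G) = 3*11 = 33)
h(Q(-6 - 1*2)) - (-6)*(58 + 10) = 33 - (-6)*(58 + 10) = 33 - (-6)*68 = 33 - 1*(-408) = 33 + 408 = 441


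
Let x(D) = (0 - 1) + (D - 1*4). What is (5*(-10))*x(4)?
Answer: 50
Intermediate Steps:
x(D) = -5 + D (x(D) = -1 + (D - 4) = -1 + (-4 + D) = -5 + D)
(5*(-10))*x(4) = (5*(-10))*(-5 + 4) = -50*(-1) = 50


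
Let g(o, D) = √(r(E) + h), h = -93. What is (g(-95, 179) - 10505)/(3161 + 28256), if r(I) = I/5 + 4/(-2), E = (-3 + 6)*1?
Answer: -10505/31417 + 2*I*√590/157085 ≈ -0.33437 + 0.00030926*I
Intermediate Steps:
E = 3 (E = 3*1 = 3)
r(I) = -2 + I/5 (r(I) = I*(⅕) + 4*(-½) = I/5 - 2 = -2 + I/5)
g(o, D) = 2*I*√590/5 (g(o, D) = √((-2 + (⅕)*3) - 93) = √((-2 + ⅗) - 93) = √(-7/5 - 93) = √(-472/5) = 2*I*√590/5)
(g(-95, 179) - 10505)/(3161 + 28256) = (2*I*√590/5 - 10505)/(3161 + 28256) = (-10505 + 2*I*√590/5)/31417 = (-10505 + 2*I*√590/5)*(1/31417) = -10505/31417 + 2*I*√590/157085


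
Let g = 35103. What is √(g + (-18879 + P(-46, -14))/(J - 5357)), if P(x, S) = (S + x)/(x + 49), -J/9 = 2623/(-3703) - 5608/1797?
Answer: √1223282590626798982382695/5902952882 ≈ 187.37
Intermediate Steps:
J = 76439865/2218097 (J = -9*(2623/(-3703) - 5608/1797) = -9*(2623*(-1/3703) - 5608*1/1797) = -9*(-2623/3703 - 5608/1797) = -9*(-25479955/6654291) = 76439865/2218097 ≈ 34.462)
P(x, S) = (S + x)/(49 + x)
√(g + (-18879 + P(-46, -14))/(J - 5357)) = √(35103 + (-18879 + (-14 - 46)/(49 - 46))/(76439865/2218097 - 5357)) = √(35103 + (-18879 - 60/3)/(-11805905764/2218097)) = √(35103 + (-18879 + (⅓)*(-60))*(-2218097/11805905764)) = √(35103 + (-18879 - 20)*(-2218097/11805905764)) = √(35103 - 18899*(-2218097/11805905764)) = √(35103 + 41919815203/11805905764) = √(414464629848895/11805905764) = √1223282590626798982382695/5902952882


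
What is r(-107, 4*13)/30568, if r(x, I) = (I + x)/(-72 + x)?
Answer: 55/5471672 ≈ 1.0052e-5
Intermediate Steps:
r(x, I) = (I + x)/(-72 + x)
r(-107, 4*13)/30568 = ((4*13 - 107)/(-72 - 107))/30568 = ((52 - 107)/(-179))*(1/30568) = -1/179*(-55)*(1/30568) = (55/179)*(1/30568) = 55/5471672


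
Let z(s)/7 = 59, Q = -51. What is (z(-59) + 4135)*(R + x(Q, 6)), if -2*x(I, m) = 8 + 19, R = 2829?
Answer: 12804894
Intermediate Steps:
z(s) = 413 (z(s) = 7*59 = 413)
x(I, m) = -27/2 (x(I, m) = -(8 + 19)/2 = -½*27 = -27/2)
(z(-59) + 4135)*(R + x(Q, 6)) = (413 + 4135)*(2829 - 27/2) = 4548*(5631/2) = 12804894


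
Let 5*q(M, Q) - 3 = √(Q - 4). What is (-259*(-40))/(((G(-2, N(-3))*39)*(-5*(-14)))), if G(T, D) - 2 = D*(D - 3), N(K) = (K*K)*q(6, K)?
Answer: -3700*I/(7527*I + 13689*√7) ≈ -0.020353 - 0.09793*I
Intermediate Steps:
q(M, Q) = ⅗ + √(-4 + Q)/5 (q(M, Q) = ⅗ + √(Q - 4)/5 = ⅗ + √(-4 + Q)/5)
N(K) = K²*(⅗ + √(-4 + K)/5) (N(K) = (K*K)*(⅗ + √(-4 + K)/5) = K²*(⅗ + √(-4 + K)/5))
G(T, D) = 2 + D*(-3 + D) (G(T, D) = 2 + D*(D - 3) = 2 + D*(-3 + D))
(-259*(-40))/(((G(-2, N(-3))*39)*(-5*(-14)))) = (-259*(-40))/((((2 + ((⅕)*(-3)²*(3 + √(-4 - 3)))² - 3*(-3)²*(3 + √(-4 - 3))/5)*39)*(-5*(-14)))) = 10360/((((2 + ((⅕)*9*(3 + √(-7)))² - 3*9*(3 + √(-7))/5)*39)*70)) = 10360/((((2 + ((⅕)*9*(3 + I*√7))² - 3*9*(3 + I*√7)/5)*39)*70)) = 10360/((((2 + (27/5 + 9*I*√7/5)² - 3*(27/5 + 9*I*√7/5))*39)*70)) = 10360/((((2 + (27/5 + 9*I*√7/5)² + (-81/5 - 27*I*√7/5))*39)*70)) = 10360/((((-71/5 + (27/5 + 9*I*√7/5)² - 27*I*√7/5)*39)*70)) = 10360/(((-2769/5 + 39*(27/5 + 9*I*√7/5)² - 1053*I*√7/5)*70)) = 10360/(-38766 + 2730*(27/5 + 9*I*√7/5)² - 14742*I*√7)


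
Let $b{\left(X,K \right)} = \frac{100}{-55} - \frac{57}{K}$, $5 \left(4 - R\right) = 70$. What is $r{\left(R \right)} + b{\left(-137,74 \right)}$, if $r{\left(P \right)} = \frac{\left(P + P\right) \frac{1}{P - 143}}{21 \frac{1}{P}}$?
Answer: $- \frac{6932591}{2615382} \approx -2.6507$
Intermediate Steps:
$R = -10$ ($R = 4 - 14 = -10$)
$b{\left(X,K \right)} = - \frac{20}{11} - \frac{57}{K}$ ($b{\left(X,K \right)} = 100 \left(- \frac{1}{55}\right) - \frac{57}{K} = - \frac{20}{11} - \frac{57}{K}$)
$r{\left(P \right)} = \frac{2 P^{2}}{21 \left(-143 + P\right)}$ ($r{\left(P \right)} = \frac{2 P}{-143 + P} \frac{P}{21} = \frac{2 P^{2}}{21 \left(-143 + P\right)}$)
$r{\left(R \right)} + b{\left(-137,74 \right)} = \frac{2 \left(-10\right)^{2}}{21 \left(-143 - 10\right)} - \left(\frac{20}{11} + \frac{57}{74}\right) = \frac{2}{21} \cdot 100 \frac{1}{-153} - \frac{2107}{814} = \frac{2}{21} \cdot 100 \left(- \frac{1}{153}\right) - \frac{2107}{814} = - \frac{200}{3213} - \frac{2107}{814} = - \frac{6932591}{2615382}$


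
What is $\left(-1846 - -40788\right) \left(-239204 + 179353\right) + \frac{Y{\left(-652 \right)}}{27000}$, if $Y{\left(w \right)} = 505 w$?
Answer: $- \frac{3146468833163}{1350} \approx -2.3307 \cdot 10^{9}$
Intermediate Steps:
$\left(-1846 - -40788\right) \left(-239204 + 179353\right) + \frac{Y{\left(-652 \right)}}{27000} = \left(-1846 - -40788\right) \left(-239204 + 179353\right) + \frac{505 \left(-652\right)}{27000} = \left(-1846 + 40788\right) \left(-59851\right) - \frac{16463}{1350} = 38942 \left(-59851\right) - \frac{16463}{1350} = -2330717642 - \frac{16463}{1350} = - \frac{3146468833163}{1350}$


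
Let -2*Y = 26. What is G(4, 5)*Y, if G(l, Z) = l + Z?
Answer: -117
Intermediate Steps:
Y = -13 (Y = -½*26 = -13)
G(l, Z) = Z + l
G(4, 5)*Y = (5 + 4)*(-13) = 9*(-13) = -117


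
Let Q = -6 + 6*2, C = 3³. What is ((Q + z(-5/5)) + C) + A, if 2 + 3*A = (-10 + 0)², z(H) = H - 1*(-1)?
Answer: 197/3 ≈ 65.667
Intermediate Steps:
C = 27
Q = 6 (Q = -6 + 12 = 6)
z(H) = 1 + H (z(H) = H + 1 = 1 + H)
A = 98/3 (A = -⅔ + (-10 + 0)²/3 = -⅔ + (⅓)*(-10)² = -⅔ + (⅓)*100 = -⅔ + 100/3 = 98/3 ≈ 32.667)
((Q + z(-5/5)) + C) + A = ((6 + (1 - 5/5)) + 27) + 98/3 = ((6 + (1 - 5*⅕)) + 27) + 98/3 = ((6 + (1 - 1)) + 27) + 98/3 = ((6 + 0) + 27) + 98/3 = (6 + 27) + 98/3 = 33 + 98/3 = 197/3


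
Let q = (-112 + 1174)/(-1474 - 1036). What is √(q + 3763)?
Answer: √5926152670/1255 ≈ 61.340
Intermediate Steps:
q = -531/1255 (q = 1062/(-2510) = 1062*(-1/2510) = -531/1255 ≈ -0.42311)
√(q + 3763) = √(-531/1255 + 3763) = √(4722034/1255) = √5926152670/1255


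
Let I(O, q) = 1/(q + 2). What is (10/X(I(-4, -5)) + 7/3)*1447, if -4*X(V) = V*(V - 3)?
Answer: -146147/3 ≈ -48716.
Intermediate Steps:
I(O, q) = 1/(2 + q)
X(V) = -V*(-3 + V)/4 (X(V) = -V*(V - 3)/4 = -V*(-3 + V)/4)
(10/X(I(-4, -5)) + 7/3)*1447 = (10/(((3 - 1/(2 - 5))/(4*(2 - 5)))) + 7/3)*1447 = (10/(((1/4)*(3 - 1/(-3))/(-3))) + 7*(1/3))*1447 = (10/(((1/4)*(-1/3)*(3 - 1*(-1/3)))) + 7/3)*1447 = (10/(((1/4)*(-1/3)*(3 + 1/3))) + 7/3)*1447 = (10/(((1/4)*(-1/3)*(10/3))) + 7/3)*1447 = (10/(-5/18) + 7/3)*1447 = (10*(-18/5) + 7/3)*1447 = (-36 + 7/3)*1447 = -101/3*1447 = -146147/3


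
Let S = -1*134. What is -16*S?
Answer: 2144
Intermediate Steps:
S = -134
-16*S = -16*(-134) = 2144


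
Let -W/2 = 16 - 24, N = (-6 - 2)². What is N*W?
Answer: 1024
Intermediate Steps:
N = 64 (N = (-8)² = 64)
W = 16 (W = -2*(16 - 24) = -2*(-8) = 16)
N*W = 64*16 = 1024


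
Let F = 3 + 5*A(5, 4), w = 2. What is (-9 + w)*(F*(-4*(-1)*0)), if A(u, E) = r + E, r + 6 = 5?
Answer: 0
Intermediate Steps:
r = -1 (r = -6 + 5 = -1)
A(u, E) = -1 + E
F = 18 (F = 3 + 5*(-1 + 4) = 3 + 5*3 = 3 + 15 = 18)
(-9 + w)*(F*(-4*(-1)*0)) = (-9 + 2)*(18*(-4*(-1)*0)) = -126*4*0 = -126*0 = -7*0 = 0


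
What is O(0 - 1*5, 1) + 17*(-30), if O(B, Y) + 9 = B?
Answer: -524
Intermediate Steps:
O(B, Y) = -9 + B
O(0 - 1*5, 1) + 17*(-30) = (-9 + (0 - 1*5)) + 17*(-30) = (-9 + (0 - 5)) - 510 = (-9 - 5) - 510 = -14 - 510 = -524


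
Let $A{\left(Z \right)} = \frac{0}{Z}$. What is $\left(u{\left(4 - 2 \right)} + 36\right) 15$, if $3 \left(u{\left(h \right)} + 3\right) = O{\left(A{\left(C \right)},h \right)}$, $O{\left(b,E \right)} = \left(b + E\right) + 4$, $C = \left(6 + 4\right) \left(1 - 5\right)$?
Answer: $525$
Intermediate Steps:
$C = -40$ ($C = 10 \left(-4\right) = -40$)
$A{\left(Z \right)} = 0$
$O{\left(b,E \right)} = 4 + E + b$ ($O{\left(b,E \right)} = \left(E + b\right) + 4 = 4 + E + b$)
$u{\left(h \right)} = - \frac{5}{3} + \frac{h}{3}$ ($u{\left(h \right)} = -3 + \frac{4 + h + 0}{3} = -3 + \frac{4 + h}{3} = -3 + \left(\frac{4}{3} + \frac{h}{3}\right) = - \frac{5}{3} + \frac{h}{3}$)
$\left(u{\left(4 - 2 \right)} + 36\right) 15 = \left(\left(- \frac{5}{3} + \frac{4 - 2}{3}\right) + 36\right) 15 = \left(\left(- \frac{5}{3} + \frac{1}{3} \cdot 2\right) + 36\right) 15 = \left(\left(- \frac{5}{3} + \frac{2}{3}\right) + 36\right) 15 = \left(-1 + 36\right) 15 = 35 \cdot 15 = 525$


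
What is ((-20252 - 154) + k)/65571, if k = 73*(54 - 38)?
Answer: -19238/65571 ≈ -0.29339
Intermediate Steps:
k = 1168 (k = 73*16 = 1168)
((-20252 - 154) + k)/65571 = ((-20252 - 154) + 1168)/65571 = (-20406 + 1168)*(1/65571) = -19238*1/65571 = -19238/65571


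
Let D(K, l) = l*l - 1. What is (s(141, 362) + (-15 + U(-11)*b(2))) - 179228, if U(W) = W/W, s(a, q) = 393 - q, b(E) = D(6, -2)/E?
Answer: -358421/2 ≈ -1.7921e+5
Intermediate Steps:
D(K, l) = -1 + l² (D(K, l) = l² - 1 = -1 + l²)
b(E) = 3/E (b(E) = (-1 + (-2)²)/E = (-1 + 4)/E = 3/E)
U(W) = 1
(s(141, 362) + (-15 + U(-11)*b(2))) - 179228 = ((393 - 1*362) + (-15 + 1*(3/2))) - 179228 = ((393 - 362) + (-15 + 1*(3*(½)))) - 179228 = (31 + (-15 + 1*(3/2))) - 179228 = (31 + (-15 + 3/2)) - 179228 = (31 - 27/2) - 179228 = 35/2 - 179228 = -358421/2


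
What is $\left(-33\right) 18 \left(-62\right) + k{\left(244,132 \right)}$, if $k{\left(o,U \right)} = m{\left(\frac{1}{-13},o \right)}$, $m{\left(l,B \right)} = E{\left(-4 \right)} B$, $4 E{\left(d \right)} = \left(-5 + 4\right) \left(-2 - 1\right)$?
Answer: $37011$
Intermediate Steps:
$E{\left(d \right)} = \frac{3}{4}$ ($E{\left(d \right)} = \frac{\left(-5 + 4\right) \left(-2 - 1\right)}{4} = \frac{\left(-1\right) \left(-3\right)}{4} = \frac{1}{4} \cdot 3 = \frac{3}{4}$)
$m{\left(l,B \right)} = \frac{3 B}{4}$
$k{\left(o,U \right)} = \frac{3 o}{4}$
$\left(-33\right) 18 \left(-62\right) + k{\left(244,132 \right)} = \left(-33\right) 18 \left(-62\right) + \frac{3}{4} \cdot 244 = \left(-594\right) \left(-62\right) + 183 = 36828 + 183 = 37011$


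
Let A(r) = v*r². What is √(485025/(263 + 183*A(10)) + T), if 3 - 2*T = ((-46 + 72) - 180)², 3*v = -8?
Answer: I*√12424694663766/32358 ≈ 108.93*I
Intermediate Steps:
v = -8/3 (v = (⅓)*(-8) = -8/3 ≈ -2.6667)
A(r) = -8*r²/3
T = -23713/2 (T = 3/2 - ((-46 + 72) - 180)²/2 = 3/2 - (26 - 180)²/2 = 3/2 - ½*(-154)² = 3/2 - ½*23716 = 3/2 - 11858 = -23713/2 ≈ -11857.)
√(485025/(263 + 183*A(10)) + T) = √(485025/(263 + 183*(-8/3*10²)) - 23713/2) = √(485025/(263 + 183*(-8/3*100)) - 23713/2) = √(485025/(263 + 183*(-800/3)) - 23713/2) = √(485025/(263 - 48800) - 23713/2) = √(485025/(-48537) - 23713/2) = √(485025*(-1/48537) - 23713/2) = √(-161675/16179 - 23713/2) = √(-383975977/32358) = I*√12424694663766/32358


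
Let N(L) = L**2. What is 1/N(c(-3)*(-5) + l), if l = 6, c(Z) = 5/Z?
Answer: 9/1849 ≈ 0.0048675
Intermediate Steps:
1/N(c(-3)*(-5) + l) = 1/(((5/(-3))*(-5) + 6)**2) = 1/(((5*(-1/3))*(-5) + 6)**2) = 1/((-5/3*(-5) + 6)**2) = 1/((25/3 + 6)**2) = 1/((43/3)**2) = 1/(1849/9) = 9/1849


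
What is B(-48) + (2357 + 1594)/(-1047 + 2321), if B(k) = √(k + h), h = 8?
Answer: 3951/1274 + 2*I*√10 ≈ 3.1013 + 6.3246*I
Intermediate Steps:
B(k) = √(8 + k) (B(k) = √(k + 8) = √(8 + k))
B(-48) + (2357 + 1594)/(-1047 + 2321) = √(8 - 48) + (2357 + 1594)/(-1047 + 2321) = √(-40) + 3951/1274 = 2*I*√10 + 3951*(1/1274) = 2*I*√10 + 3951/1274 = 3951/1274 + 2*I*√10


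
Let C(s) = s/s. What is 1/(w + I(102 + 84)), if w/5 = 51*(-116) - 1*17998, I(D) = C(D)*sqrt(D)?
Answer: -59785/7148492357 - sqrt(186)/14296984714 ≈ -8.3643e-6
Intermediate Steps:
C(s) = 1
I(D) = sqrt(D) (I(D) = 1*sqrt(D) = sqrt(D))
w = -119570 (w = 5*(51*(-116) - 1*17998) = 5*(-5916 - 17998) = 5*(-23914) = -119570)
1/(w + I(102 + 84)) = 1/(-119570 + sqrt(102 + 84)) = 1/(-119570 + sqrt(186))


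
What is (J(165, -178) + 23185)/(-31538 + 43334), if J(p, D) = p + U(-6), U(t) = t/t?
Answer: 23351/11796 ≈ 1.9796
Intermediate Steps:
U(t) = 1
J(p, D) = 1 + p (J(p, D) = p + 1 = 1 + p)
(J(165, -178) + 23185)/(-31538 + 43334) = ((1 + 165) + 23185)/(-31538 + 43334) = (166 + 23185)/11796 = 23351*(1/11796) = 23351/11796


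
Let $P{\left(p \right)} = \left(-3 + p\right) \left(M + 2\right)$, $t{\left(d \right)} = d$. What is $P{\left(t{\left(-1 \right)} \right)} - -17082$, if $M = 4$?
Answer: $17058$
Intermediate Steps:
$P{\left(p \right)} = -18 + 6 p$ ($P{\left(p \right)} = \left(-3 + p\right) \left(4 + 2\right) = \left(-3 + p\right) 6 = -18 + 6 p$)
$P{\left(t{\left(-1 \right)} \right)} - -17082 = \left(-18 + 6 \left(-1\right)\right) - -17082 = \left(-18 - 6\right) + 17082 = -24 + 17082 = 17058$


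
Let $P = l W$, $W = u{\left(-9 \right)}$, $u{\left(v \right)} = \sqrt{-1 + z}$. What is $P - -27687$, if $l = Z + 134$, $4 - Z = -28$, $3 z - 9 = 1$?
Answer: $27687 + \frac{166 \sqrt{21}}{3} \approx 27941.0$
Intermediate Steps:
$z = \frac{10}{3}$ ($z = 3 + \frac{1}{3} \cdot 1 = 3 + \frac{1}{3} = \frac{10}{3} \approx 3.3333$)
$Z = 32$ ($Z = 4 - -28 = 4 + 28 = 32$)
$l = 166$ ($l = 32 + 134 = 166$)
$u{\left(v \right)} = \frac{\sqrt{21}}{3}$ ($u{\left(v \right)} = \sqrt{-1 + \frac{10}{3}} = \sqrt{\frac{7}{3}} = \frac{\sqrt{21}}{3}$)
$W = \frac{\sqrt{21}}{3} \approx 1.5275$
$P = \frac{166 \sqrt{21}}{3}$ ($P = 166 \frac{\sqrt{21}}{3} = \frac{166 \sqrt{21}}{3} \approx 253.57$)
$P - -27687 = \frac{166 \sqrt{21}}{3} - -27687 = \frac{166 \sqrt{21}}{3} + 27687 = 27687 + \frac{166 \sqrt{21}}{3}$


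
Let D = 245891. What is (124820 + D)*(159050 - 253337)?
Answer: -34953228057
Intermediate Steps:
(124820 + D)*(159050 - 253337) = (124820 + 245891)*(159050 - 253337) = 370711*(-94287) = -34953228057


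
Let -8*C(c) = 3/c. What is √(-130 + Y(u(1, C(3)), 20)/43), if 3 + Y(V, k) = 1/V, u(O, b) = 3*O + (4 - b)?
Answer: I*√781361643/2451 ≈ 11.405*I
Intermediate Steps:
C(c) = -3/(8*c)
u(O, b) = 4 - b + 3*O
Y(V, k) = -3 + 1/V
√(-130 + Y(u(1, C(3)), 20)/43) = √(-130 + (-3 + 1/(4 - (-3)/(8*3) + 3*1))/43) = √(-130 + (-3 + 1/(4 - (-3)/(8*3) + 3))*(1/43)) = √(-130 + (-3 + 1/(4 - 1*(-⅛) + 3))*(1/43)) = √(-130 + (-3 + 1/(4 + ⅛ + 3))*(1/43)) = √(-130 + (-3 + 1/(57/8))*(1/43)) = √(-130 + (-3 + 8/57)*(1/43)) = √(-130 - 163/57*1/43) = √(-130 - 163/2451) = √(-318793/2451) = I*√781361643/2451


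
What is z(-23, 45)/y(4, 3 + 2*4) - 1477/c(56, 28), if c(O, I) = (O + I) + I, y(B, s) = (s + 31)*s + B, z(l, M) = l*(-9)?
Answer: -47507/3728 ≈ -12.743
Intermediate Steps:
z(l, M) = -9*l
y(B, s) = B + s*(31 + s) (y(B, s) = (31 + s)*s + B = s*(31 + s) + B = B + s*(31 + s))
c(O, I) = O + 2*I (c(O, I) = (I + O) + I = O + 2*I)
z(-23, 45)/y(4, 3 + 2*4) - 1477/c(56, 28) = (-9*(-23))/(4 + (3 + 2*4)² + 31*(3 + 2*4)) - 1477/(56 + 2*28) = 207/(4 + (3 + 8)² + 31*(3 + 8)) - 1477/(56 + 56) = 207/(4 + 11² + 31*11) - 1477/112 = 207/(4 + 121 + 341) - 1477*1/112 = 207/466 - 211/16 = -47507/3728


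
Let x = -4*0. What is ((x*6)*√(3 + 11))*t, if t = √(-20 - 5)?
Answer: 0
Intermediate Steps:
x = 0
t = 5*I (t = √(-25) = 5*I ≈ 5.0*I)
((x*6)*√(3 + 11))*t = ((0*6)*√(3 + 11))*(5*I) = (0*√14)*(5*I) = 0*(5*I) = 0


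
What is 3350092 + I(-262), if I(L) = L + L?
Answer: 3349568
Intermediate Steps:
I(L) = 2*L
3350092 + I(-262) = 3350092 + 2*(-262) = 3350092 - 524 = 3349568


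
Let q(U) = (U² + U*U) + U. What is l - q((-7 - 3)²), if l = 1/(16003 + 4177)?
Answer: -405617999/20180 ≈ -20100.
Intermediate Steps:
l = 1/20180 ≈ 4.9554e-5
q(U) = U + 2*U² (q(U) = (U² + U²) + U = 2*U² + U = U + 2*U²)
l - q((-7 - 3)²) = 1/20180 - (-7 - 3)²*(1 + 2*(-7 - 3)²) = 1/20180 - (-10)²*(1 + 2*(-10)²) = 1/20180 - 100*(1 + 2*100) = 1/20180 - 100*(1 + 200) = 1/20180 - 100*201 = 1/20180 - 1*20100 = 1/20180 - 20100 = -405617999/20180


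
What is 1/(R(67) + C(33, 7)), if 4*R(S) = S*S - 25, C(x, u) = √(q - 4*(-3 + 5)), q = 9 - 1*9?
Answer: 279/311366 - I*√2/622732 ≈ 0.00089605 - 2.271e-6*I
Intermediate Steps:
q = 0 (q = 9 - 9 = 0)
C(x, u) = 2*I*√2 (C(x, u) = √(0 - 4*(-3 + 5)) = √(0 - 4*2) = √(0 - 8) = √(-8) = 2*I*√2)
R(S) = -25/4 + S²/4 (R(S) = (S*S - 25)/4 = (S² - 25)/4 = (-25 + S²)/4 = -25/4 + S²/4)
1/(R(67) + C(33, 7)) = 1/((-25/4 + (¼)*67²) + 2*I*√2) = 1/((-25/4 + (¼)*4489) + 2*I*√2) = 1/((-25/4 + 4489/4) + 2*I*√2) = 1/(1116 + 2*I*√2)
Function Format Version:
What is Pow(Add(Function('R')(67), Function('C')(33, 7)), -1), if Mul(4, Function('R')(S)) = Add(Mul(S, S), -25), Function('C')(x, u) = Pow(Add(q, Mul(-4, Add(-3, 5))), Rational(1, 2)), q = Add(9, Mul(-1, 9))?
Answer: Add(Rational(279, 311366), Mul(Rational(-1, 622732), I, Pow(2, Rational(1, 2)))) ≈ Add(0.00089605, Mul(-2.2710e-6, I))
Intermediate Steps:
q = 0 (q = Add(9, -9) = 0)
Function('C')(x, u) = Mul(2, I, Pow(2, Rational(1, 2))) (Function('C')(x, u) = Pow(Add(0, Mul(-4, Add(-3, 5))), Rational(1, 2)) = Pow(Add(0, Mul(-4, 2)), Rational(1, 2)) = Pow(Add(0, -8), Rational(1, 2)) = Pow(-8, Rational(1, 2)) = Mul(2, I, Pow(2, Rational(1, 2))))
Function('R')(S) = Add(Rational(-25, 4), Mul(Rational(1, 4), Pow(S, 2))) (Function('R')(S) = Mul(Rational(1, 4), Add(Mul(S, S), -25)) = Mul(Rational(1, 4), Add(Pow(S, 2), -25)) = Mul(Rational(1, 4), Add(-25, Pow(S, 2))) = Add(Rational(-25, 4), Mul(Rational(1, 4), Pow(S, 2))))
Pow(Add(Function('R')(67), Function('C')(33, 7)), -1) = Pow(Add(Add(Rational(-25, 4), Mul(Rational(1, 4), Pow(67, 2))), Mul(2, I, Pow(2, Rational(1, 2)))), -1) = Pow(Add(Add(Rational(-25, 4), Mul(Rational(1, 4), 4489)), Mul(2, I, Pow(2, Rational(1, 2)))), -1) = Pow(Add(Add(Rational(-25, 4), Rational(4489, 4)), Mul(2, I, Pow(2, Rational(1, 2)))), -1) = Pow(Add(1116, Mul(2, I, Pow(2, Rational(1, 2)))), -1)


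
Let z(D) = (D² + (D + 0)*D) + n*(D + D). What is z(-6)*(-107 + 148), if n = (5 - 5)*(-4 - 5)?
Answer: 2952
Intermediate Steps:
n = 0 (n = 0*(-9) = 0)
z(D) = 2*D² (z(D) = (D² + (D + 0)*D) + 0*(D + D) = (D² + D*D) + 0*(2*D) = (D² + D²) + 0 = 2*D² + 0 = 2*D²)
z(-6)*(-107 + 148) = (2*(-6)²)*(-107 + 148) = (2*36)*41 = 72*41 = 2952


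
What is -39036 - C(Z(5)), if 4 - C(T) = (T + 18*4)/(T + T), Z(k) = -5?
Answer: -390467/10 ≈ -39047.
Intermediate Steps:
C(T) = 4 - (72 + T)/(2*T) (C(T) = 4 - (T + 18*4)/(T + T) = 4 - (T + 72)/(2*T) = 4 - (72 + T)*1/(2*T) = 4 - (72 + T)/(2*T))
-39036 - C(Z(5)) = -39036 - (7/2 - 36/(-5)) = -39036 - (7/2 - 36*(-⅕)) = -39036 - (7/2 + 36/5) = -39036 - 1*107/10 = -39036 - 107/10 = -390467/10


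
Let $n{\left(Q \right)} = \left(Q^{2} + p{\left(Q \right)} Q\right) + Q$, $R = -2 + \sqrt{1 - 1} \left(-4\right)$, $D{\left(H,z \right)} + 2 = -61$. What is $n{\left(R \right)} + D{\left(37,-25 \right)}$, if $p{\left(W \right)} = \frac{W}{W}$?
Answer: $-63$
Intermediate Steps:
$D{\left(H,z \right)} = -63$ ($D{\left(H,z \right)} = -2 - 61 = -63$)
$p{\left(W \right)} = 1$
$R = -2$ ($R = -2 + \sqrt{0} \left(-4\right) = -2 + 0 \left(-4\right) = -2 + 0 = -2$)
$n{\left(Q \right)} = Q^{2} + 2 Q$ ($n{\left(Q \right)} = \left(Q^{2} + 1 Q\right) + Q = \left(Q^{2} + Q\right) + Q = \left(Q + Q^{2}\right) + Q = Q^{2} + 2 Q$)
$n{\left(R \right)} + D{\left(37,-25 \right)} = - 2 \left(2 - 2\right) - 63 = \left(-2\right) 0 - 63 = 0 - 63 = -63$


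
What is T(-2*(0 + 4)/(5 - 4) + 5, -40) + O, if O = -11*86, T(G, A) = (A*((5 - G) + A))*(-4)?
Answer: -6066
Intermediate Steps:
T(G, A) = -4*A*(5 + A - G) (T(G, A) = (A*(5 + A - G))*(-4) = -4*A*(5 + A - G))
O = -946
T(-2*(0 + 4)/(5 - 4) + 5, -40) + O = 4*(-40)*(-5 + (-2*(0 + 4)/(5 - 4) + 5) - 1*(-40)) - 946 = 4*(-40)*(-5 + (-8/1 + 5) + 40) - 946 = 4*(-40)*(-5 + (-8 + 5) + 40) - 946 = 4*(-40)*(-5 - 3 + 40) - 946 = 4*(-40)*32 - 946 = -5120 - 946 = -6066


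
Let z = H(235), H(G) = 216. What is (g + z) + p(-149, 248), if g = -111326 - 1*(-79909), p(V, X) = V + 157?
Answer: -31193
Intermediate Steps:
p(V, X) = 157 + V
z = 216
g = -31417 (g = -111326 + 79909 = -31417)
(g + z) + p(-149, 248) = (-31417 + 216) + (157 - 149) = -31201 + 8 = -31193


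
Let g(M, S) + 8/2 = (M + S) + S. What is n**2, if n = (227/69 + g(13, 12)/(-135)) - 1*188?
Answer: 36644679184/1071225 ≈ 34208.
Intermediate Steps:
g(M, S) = -4 + M + 2*S (g(M, S) = -4 + ((M + S) + S) = -4 + (M + 2*S) = -4 + M + 2*S)
n = -191428/1035 (n = (227/69 + (-4 + 13 + 2*12)/(-135)) - 1*188 = (227*(1/69) + (-4 + 13 + 24)*(-1/135)) - 188 = (227/69 + 33*(-1/135)) - 188 = (227/69 - 11/45) - 188 = 3152/1035 - 188 = -191428/1035 ≈ -184.95)
n**2 = (-191428/1035)**2 = 36644679184/1071225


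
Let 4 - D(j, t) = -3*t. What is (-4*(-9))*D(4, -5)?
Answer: -396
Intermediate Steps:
D(j, t) = 4 + 3*t (D(j, t) = 4 - (-3)*t = 4 + 3*t)
(-4*(-9))*D(4, -5) = (-4*(-9))*(4 + 3*(-5)) = 36*(4 - 15) = 36*(-11) = -396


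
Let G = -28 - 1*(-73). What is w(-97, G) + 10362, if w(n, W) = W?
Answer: 10407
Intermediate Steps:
G = 45 (G = -28 + 73 = 45)
w(-97, G) + 10362 = 45 + 10362 = 10407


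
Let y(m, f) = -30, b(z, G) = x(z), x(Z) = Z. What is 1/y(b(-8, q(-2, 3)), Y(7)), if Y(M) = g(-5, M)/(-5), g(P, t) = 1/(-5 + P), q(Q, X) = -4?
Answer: -1/30 ≈ -0.033333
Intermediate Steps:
b(z, G) = z
Y(M) = 1/50 (Y(M) = 1/(-5 - 5*(-5)) = -⅕/(-10) = -⅒*(-⅕) = 1/50)
1/y(b(-8, q(-2, 3)), Y(7)) = 1/(-30) = -1/30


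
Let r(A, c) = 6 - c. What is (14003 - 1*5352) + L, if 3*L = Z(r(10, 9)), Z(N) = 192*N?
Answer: 8459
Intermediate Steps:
L = -192 (L = (192*(6 - 1*9))/3 = (192*(6 - 9))/3 = (192*(-3))/3 = (1/3)*(-576) = -192)
(14003 - 1*5352) + L = (14003 - 1*5352) - 192 = (14003 - 5352) - 192 = 8651 - 192 = 8459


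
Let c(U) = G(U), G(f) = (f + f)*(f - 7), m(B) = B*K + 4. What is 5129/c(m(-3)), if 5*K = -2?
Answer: -128225/468 ≈ -273.98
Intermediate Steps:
K = -⅖ (K = (⅕)*(-2) = -⅖ ≈ -0.40000)
m(B) = 4 - 2*B/5 (m(B) = B*(-⅖) + 4 = -2*B/5 + 4 = 4 - 2*B/5)
G(f) = 2*f*(-7 + f) (G(f) = (2*f)*(-7 + f) = 2*f*(-7 + f))
c(U) = 2*U*(-7 + U)
5129/c(m(-3)) = 5129/((2*(4 - ⅖*(-3))*(-7 + (4 - ⅖*(-3))))) = 5129/((2*(4 + 6/5)*(-7 + (4 + 6/5)))) = 5129/((2*(26/5)*(-7 + 26/5))) = 5129/((2*(26/5)*(-9/5))) = 5129/(-468/25) = 5129*(-25/468) = -128225/468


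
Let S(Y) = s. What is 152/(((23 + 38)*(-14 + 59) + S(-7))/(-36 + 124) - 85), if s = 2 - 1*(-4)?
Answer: -13376/4729 ≈ -2.8285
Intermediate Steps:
s = 6 (s = 2 + 4 = 6)
S(Y) = 6
152/(((23 + 38)*(-14 + 59) + S(-7))/(-36 + 124) - 85) = 152/(((23 + 38)*(-14 + 59) + 6)/(-36 + 124) - 85) = 152/((61*45 + 6)/88 - 85) = 152/((2745 + 6)*(1/88) - 85) = 152/(2751*(1/88) - 85) = 152/(2751/88 - 85) = 152/(-4729/88) = 152*(-88/4729) = -13376/4729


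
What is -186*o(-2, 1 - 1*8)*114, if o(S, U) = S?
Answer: 42408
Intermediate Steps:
-186*o(-2, 1 - 1*8)*114 = -186*(-2)*114 = 372*114 = 42408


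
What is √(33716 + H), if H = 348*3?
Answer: 2*√8690 ≈ 186.44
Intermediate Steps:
H = 1044
√(33716 + H) = √(33716 + 1044) = √34760 = 2*√8690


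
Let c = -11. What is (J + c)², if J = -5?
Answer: 256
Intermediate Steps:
(J + c)² = (-5 - 11)² = (-16)² = 256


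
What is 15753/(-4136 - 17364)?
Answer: -15753/21500 ≈ -0.73270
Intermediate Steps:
15753/(-4136 - 17364) = 15753/(-21500) = 15753*(-1/21500) = -15753/21500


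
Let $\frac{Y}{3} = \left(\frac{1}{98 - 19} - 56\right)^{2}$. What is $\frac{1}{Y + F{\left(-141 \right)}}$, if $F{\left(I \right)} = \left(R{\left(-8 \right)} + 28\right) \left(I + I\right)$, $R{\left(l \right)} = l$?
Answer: $\frac{6241}{23489547} \approx 0.00026569$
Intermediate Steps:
$F{\left(I \right)} = 40 I$ ($F{\left(I \right)} = \left(-8 + 28\right) \left(I + I\right) = 20 \cdot 2 I = 40 I$)
$Y = \frac{58688787}{6241}$ ($Y = 3 \left(\frac{1}{98 - 19} - 56\right)^{2} = 3 \left(\frac{1}{79} - 56\right)^{2} = 3 \left(- \frac{4423}{79}\right)^{2} = 3 \cdot \frac{19562929}{6241} = \frac{58688787}{6241} \approx 9403.8$)
$\frac{1}{Y + F{\left(-141 \right)}} = \frac{1}{\frac{58688787}{6241} + 40 \left(-141\right)} = \frac{1}{\frac{58688787}{6241} - 5640} = \frac{1}{\frac{23489547}{6241}} = \frac{6241}{23489547}$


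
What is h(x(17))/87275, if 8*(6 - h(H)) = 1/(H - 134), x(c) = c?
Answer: 5617/81689400 ≈ 6.8760e-5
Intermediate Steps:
h(H) = 6 - 1/(8*(-134 + H)) (h(H) = 6 - 1/(8*(H - 134)) = 6 - 1/(8*(-134 + H)))
h(x(17))/87275 = ((-6433 + 48*17)/(8*(-134 + 17)))/87275 = ((1/8)*(-6433 + 816)/(-117))*(1/87275) = ((1/8)*(-1/117)*(-5617))*(1/87275) = (5617/936)*(1/87275) = 5617/81689400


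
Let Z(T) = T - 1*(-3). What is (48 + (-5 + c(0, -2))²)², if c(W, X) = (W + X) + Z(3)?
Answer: 2401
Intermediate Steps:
Z(T) = 3 + T (Z(T) = T + 3 = 3 + T)
c(W, X) = 6 + W + X (c(W, X) = (W + X) + (3 + 3) = (W + X) + 6 = 6 + W + X)
(48 + (-5 + c(0, -2))²)² = (48 + (-5 + (6 + 0 - 2))²)² = (48 + (-5 + 4)²)² = (48 + (-1)²)² = (48 + 1)² = 49² = 2401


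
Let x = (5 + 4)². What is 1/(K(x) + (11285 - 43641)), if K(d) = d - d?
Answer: -1/32356 ≈ -3.0906e-5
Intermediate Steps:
x = 81 (x = 9² = 81)
K(d) = 0
1/(K(x) + (11285 - 43641)) = 1/(0 + (11285 - 43641)) = 1/(0 - 32356) = 1/(-32356) = -1/32356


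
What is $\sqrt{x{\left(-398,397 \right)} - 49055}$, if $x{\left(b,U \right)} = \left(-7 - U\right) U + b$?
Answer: $i \sqrt{209841} \approx 458.08 i$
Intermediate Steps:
$x{\left(b,U \right)} = b + U \left(-7 - U\right)$ ($x{\left(b,U \right)} = U \left(-7 - U\right) + b = b + U \left(-7 - U\right)$)
$\sqrt{x{\left(-398,397 \right)} - 49055} = \sqrt{\left(-398 - 397^{2} - 2779\right) - 49055} = \sqrt{\left(-398 - 157609 - 2779\right) - 49055} = \sqrt{-160786 - 49055} = \sqrt{-209841} = i \sqrt{209841}$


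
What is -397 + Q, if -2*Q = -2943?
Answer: 2149/2 ≈ 1074.5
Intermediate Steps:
Q = 2943/2 (Q = -½*(-2943) = 2943/2 ≈ 1471.5)
-397 + Q = -397 + 2943/2 = 2149/2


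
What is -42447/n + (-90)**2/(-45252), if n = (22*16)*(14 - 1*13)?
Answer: -17811693/147488 ≈ -120.77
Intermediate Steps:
n = 352 (n = 352*(14 - 13) = 352*1 = 352)
-42447/n + (-90)**2/(-45252) = -42447/352 + (-90)**2/(-45252) = -42447*1/352 + 8100*(-1/45252) = -42447/352 - 75/419 = -17811693/147488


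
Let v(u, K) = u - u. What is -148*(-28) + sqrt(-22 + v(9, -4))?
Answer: 4144 + I*sqrt(22) ≈ 4144.0 + 4.6904*I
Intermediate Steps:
v(u, K) = 0
-148*(-28) + sqrt(-22 + v(9, -4)) = -148*(-28) + sqrt(-22 + 0) = 4144 + sqrt(-22) = 4144 + I*sqrt(22)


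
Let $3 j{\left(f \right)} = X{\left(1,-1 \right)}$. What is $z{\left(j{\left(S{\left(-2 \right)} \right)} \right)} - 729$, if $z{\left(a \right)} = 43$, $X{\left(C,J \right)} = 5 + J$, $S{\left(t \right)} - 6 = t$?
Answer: $-686$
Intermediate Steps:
$S{\left(t \right)} = 6 + t$
$j{\left(f \right)} = \frac{4}{3}$ ($j{\left(f \right)} = \frac{5 - 1}{3} = \frac{1}{3} \cdot 4 = \frac{4}{3}$)
$z{\left(j{\left(S{\left(-2 \right)} \right)} \right)} - 729 = 43 - 729 = -686$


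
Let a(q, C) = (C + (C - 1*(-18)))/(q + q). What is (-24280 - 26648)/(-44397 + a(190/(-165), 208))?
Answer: 645088/564749 ≈ 1.1423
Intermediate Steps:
a(q, C) = (18 + 2*C)/(2*q) (a(q, C) = (C + (C + 18))/((2*q)) = (C + (18 + C))*(1/(2*q)) = (18 + 2*C)*(1/(2*q)) = (18 + 2*C)/(2*q))
(-24280 - 26648)/(-44397 + a(190/(-165), 208)) = (-24280 - 26648)/(-44397 + (9 + 208)/((190/(-165)))) = -50928/(-44397 + 217/(190*(-1/165))) = -50928/(-44397 + 217/(-38/33)) = -50928/(-44397 - 33/38*217) = -50928/(-44397 - 7161/38) = -50928/(-1694247/38) = -50928*(-38/1694247) = 645088/564749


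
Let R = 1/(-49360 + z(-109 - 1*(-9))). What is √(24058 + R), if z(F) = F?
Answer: √14713220815835/24730 ≈ 155.11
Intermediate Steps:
R = -1/49460 (R = 1/(-49360 + (-109 - 1*(-9))) = 1/(-49360 + (-109 + 9)) = 1/(-49360 - 100) = 1/(-49460) = -1/49460 ≈ -2.0218e-5)
√(24058 + R) = √(24058 - 1/49460) = √(1189908679/49460) = √14713220815835/24730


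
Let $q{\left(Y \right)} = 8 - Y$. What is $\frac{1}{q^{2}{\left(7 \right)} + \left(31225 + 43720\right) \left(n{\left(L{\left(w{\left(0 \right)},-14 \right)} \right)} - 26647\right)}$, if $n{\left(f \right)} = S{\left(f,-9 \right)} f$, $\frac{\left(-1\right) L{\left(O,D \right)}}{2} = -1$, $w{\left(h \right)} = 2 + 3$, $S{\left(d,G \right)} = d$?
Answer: $- \frac{1}{1996759634} \approx -5.0081 \cdot 10^{-10}$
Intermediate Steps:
$w{\left(h \right)} = 5$
$L{\left(O,D \right)} = 2$ ($L{\left(O,D \right)} = \left(-2\right) \left(-1\right) = 2$)
$n{\left(f \right)} = f^{2}$ ($n{\left(f \right)} = f f = f^{2}$)
$\frac{1}{q^{2}{\left(7 \right)} + \left(31225 + 43720\right) \left(n{\left(L{\left(w{\left(0 \right)},-14 \right)} \right)} - 26647\right)} = \frac{1}{\left(8 - 7\right)^{2} + \left(31225 + 43720\right) \left(2^{2} - 26647\right)} = \frac{1}{\left(8 - 7\right)^{2} + 74945 \left(4 - 26647\right)} = \frac{1}{1^{2} + 74945 \left(-26643\right)} = \frac{1}{1 - 1996759635} = \frac{1}{-1996759634} = - \frac{1}{1996759634}$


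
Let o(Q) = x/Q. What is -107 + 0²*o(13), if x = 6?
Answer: -107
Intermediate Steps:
o(Q) = 6/Q
-107 + 0²*o(13) = -107 + 0²*(6/13) = -107 + 0*(6*(1/13)) = -107 + 0*(6/13) = -107 + 0 = -107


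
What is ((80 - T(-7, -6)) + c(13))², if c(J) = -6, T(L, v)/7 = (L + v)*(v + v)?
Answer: 1036324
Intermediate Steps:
T(L, v) = 14*v*(L + v) (T(L, v) = 7*((L + v)*(v + v)) = 7*((L + v)*(2*v)) = 7*(2*v*(L + v)) = 14*v*(L + v))
((80 - T(-7, -6)) + c(13))² = ((80 - 14*(-6)*(-7 - 6)) - 6)² = ((80 - 14*(-6)*(-13)) - 6)² = ((80 - 1*1092) - 6)² = ((80 - 1092) - 6)² = (-1012 - 6)² = (-1018)² = 1036324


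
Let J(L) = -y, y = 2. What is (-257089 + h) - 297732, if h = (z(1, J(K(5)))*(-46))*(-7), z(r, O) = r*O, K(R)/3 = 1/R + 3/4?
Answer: -555465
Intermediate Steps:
K(R) = 9/4 + 3/R (K(R) = 3*(1/R + 3/4) = 3*(3/4 + 1/R) = 9/4 + 3/R)
J(L) = -2 (J(L) = -1*2 = -2)
z(r, O) = O*r
h = -644 (h = (-2*1*(-46))*(-7) = -2*(-46)*(-7) = 92*(-7) = -644)
(-257089 + h) - 297732 = (-257089 - 644) - 297732 = -257733 - 297732 = -555465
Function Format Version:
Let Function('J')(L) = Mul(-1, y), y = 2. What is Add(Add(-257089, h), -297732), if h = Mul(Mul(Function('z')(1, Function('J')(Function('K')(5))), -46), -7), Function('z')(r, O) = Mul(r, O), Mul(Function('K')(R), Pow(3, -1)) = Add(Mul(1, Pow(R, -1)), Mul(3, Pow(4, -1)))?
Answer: -555465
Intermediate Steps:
Function('K')(R) = Add(Rational(9, 4), Mul(3, Pow(R, -1))) (Function('K')(R) = Mul(3, Add(Mul(1, Pow(R, -1)), Mul(3, Pow(4, -1)))) = Mul(3, Add(Pow(R, -1), Mul(3, Rational(1, 4)))) = Mul(3, Add(Pow(R, -1), Rational(3, 4))) = Mul(3, Add(Rational(3, 4), Pow(R, -1))) = Add(Rational(9, 4), Mul(3, Pow(R, -1))))
Function('J')(L) = -2 (Function('J')(L) = Mul(-1, 2) = -2)
Function('z')(r, O) = Mul(O, r)
h = -644 (h = Mul(Mul(Mul(-2, 1), -46), -7) = Mul(Mul(-2, -46), -7) = Mul(92, -7) = -644)
Add(Add(-257089, h), -297732) = Add(Add(-257089, -644), -297732) = Add(-257733, -297732) = -555465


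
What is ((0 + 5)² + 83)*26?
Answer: 2808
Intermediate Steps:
((0 + 5)² + 83)*26 = (5² + 83)*26 = (25 + 83)*26 = 108*26 = 2808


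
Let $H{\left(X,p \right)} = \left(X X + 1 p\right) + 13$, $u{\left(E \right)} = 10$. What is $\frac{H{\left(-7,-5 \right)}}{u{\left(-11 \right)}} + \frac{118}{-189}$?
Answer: $\frac{9593}{1890} \approx 5.0757$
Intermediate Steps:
$H{\left(X,p \right)} = 13 + p + X^{2}$ ($H{\left(X,p \right)} = \left(X^{2} + p\right) + 13 = \left(p + X^{2}\right) + 13 = 13 + p + X^{2}$)
$\frac{H{\left(-7,-5 \right)}}{u{\left(-11 \right)}} + \frac{118}{-189} = \frac{13 - 5 + \left(-7\right)^{2}}{10} + \frac{118}{-189} = \left(13 - 5 + 49\right) \frac{1}{10} + 118 \left(- \frac{1}{189}\right) = 57 \cdot \frac{1}{10} - \frac{118}{189} = \frac{57}{10} - \frac{118}{189} = \frac{9593}{1890}$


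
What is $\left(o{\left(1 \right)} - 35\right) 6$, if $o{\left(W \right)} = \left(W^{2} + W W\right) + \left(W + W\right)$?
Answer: $-186$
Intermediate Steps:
$o{\left(W \right)} = 2 W + 2 W^{2}$ ($o{\left(W \right)} = \left(W^{2} + W^{2}\right) + 2 W = 2 W^{2} + 2 W = 2 W + 2 W^{2}$)
$\left(o{\left(1 \right)} - 35\right) 6 = \left(2 \cdot 1 \left(1 + 1\right) - 35\right) 6 = \left(2 \cdot 1 \cdot 2 - 35\right) 6 = \left(4 - 35\right) 6 = \left(-31\right) 6 = -186$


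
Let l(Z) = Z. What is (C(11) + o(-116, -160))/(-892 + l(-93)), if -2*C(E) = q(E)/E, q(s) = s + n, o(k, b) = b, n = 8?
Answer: 3539/21670 ≈ 0.16331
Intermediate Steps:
q(s) = 8 + s (q(s) = s + 8 = 8 + s)
C(E) = -(8 + E)/(2*E)
(C(11) + o(-116, -160))/(-892 + l(-93)) = ((½)*(-8 - 1*11)/11 - 160)/(-892 - 93) = ((½)*(1/11)*(-8 - 11) - 160)/(-985) = ((½)*(1/11)*(-19) - 160)*(-1/985) = (-19/22 - 160)*(-1/985) = -3539/22*(-1/985) = 3539/21670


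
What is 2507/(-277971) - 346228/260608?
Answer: -24223671911/18110366592 ≈ -1.3376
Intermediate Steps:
2507/(-277971) - 346228/260608 = 2507*(-1/277971) - 346228*1/260608 = -2507/277971 - 86557/65152 = -24223671911/18110366592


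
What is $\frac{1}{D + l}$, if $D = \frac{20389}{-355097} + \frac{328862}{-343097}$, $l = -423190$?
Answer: $- \frac{121832715409}{51558510607249057} \approx -2.363 \cdot 10^{-6}$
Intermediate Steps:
$D = - \frac{123773314347}{121832715409}$ ($D = 20389 \left(- \frac{1}{355097}\right) + 328862 \left(- \frac{1}{343097}\right) = - \frac{20389}{355097} - \frac{328862}{343097} = - \frac{123773314347}{121832715409} \approx -1.0159$)
$\frac{1}{D + l} = \frac{1}{- \frac{123773314347}{121832715409} - 423190} = \frac{1}{- \frac{51558510607249057}{121832715409}} = - \frac{121832715409}{51558510607249057}$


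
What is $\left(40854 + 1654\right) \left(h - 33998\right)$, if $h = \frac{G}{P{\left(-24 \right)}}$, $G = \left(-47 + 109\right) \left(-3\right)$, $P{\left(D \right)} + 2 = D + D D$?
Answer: $- \frac{397430373844}{275} \approx -1.4452 \cdot 10^{9}$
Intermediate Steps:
$P{\left(D \right)} = -2 + D + D^{2}$ ($P{\left(D \right)} = -2 + \left(D + D D\right) = -2 + \left(D + D^{2}\right) = -2 + D + D^{2}$)
$G = -186$ ($G = 62 \left(-3\right) = -186$)
$h = - \frac{93}{275}$ ($h = - \frac{186}{-2 - 24 + \left(-24\right)^{2}} = - \frac{186}{-2 - 24 + 576} = - \frac{186}{550} = \left(-186\right) \frac{1}{550} = - \frac{93}{275} \approx -0.33818$)
$\left(40854 + 1654\right) \left(h - 33998\right) = \left(40854 + 1654\right) \left(- \frac{93}{275} - 33998\right) = 42508 \left(- \frac{9349543}{275}\right) = - \frac{397430373844}{275}$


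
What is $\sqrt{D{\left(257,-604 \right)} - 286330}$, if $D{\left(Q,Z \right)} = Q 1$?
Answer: $i \sqrt{286073} \approx 534.86 i$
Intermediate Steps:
$D{\left(Q,Z \right)} = Q$
$\sqrt{D{\left(257,-604 \right)} - 286330} = \sqrt{257 - 286330} = \sqrt{-286073} = i \sqrt{286073}$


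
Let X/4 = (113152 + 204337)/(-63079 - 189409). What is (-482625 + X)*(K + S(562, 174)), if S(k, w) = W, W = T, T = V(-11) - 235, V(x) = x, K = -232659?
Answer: 7095351313776795/63122 ≈ 1.1241e+11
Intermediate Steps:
T = -246 (T = -11 - 235 = -246)
W = -246
S(k, w) = -246
X = -317489/63122 (X = 4*((113152 + 204337)/(-63079 - 189409)) = 4*(317489/(-252488)) = 4*(317489*(-1/252488)) = 4*(-317489/252488) = -317489/63122 ≈ -5.0298)
(-482625 + X)*(K + S(562, 174)) = (-482625 - 317489/63122)*(-232659 - 246) = -30464572739/63122*(-232905) = 7095351313776795/63122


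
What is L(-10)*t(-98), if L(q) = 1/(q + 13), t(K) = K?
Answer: -98/3 ≈ -32.667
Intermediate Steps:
L(q) = 1/(13 + q)
L(-10)*t(-98) = -98/(13 - 10) = -98/3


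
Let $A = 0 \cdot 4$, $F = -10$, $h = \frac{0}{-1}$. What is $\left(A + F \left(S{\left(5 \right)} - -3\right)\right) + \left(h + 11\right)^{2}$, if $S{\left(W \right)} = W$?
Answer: $41$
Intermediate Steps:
$h = 0$ ($h = 0 \left(-1\right) = 0$)
$A = 0$
$\left(A + F \left(S{\left(5 \right)} - -3\right)\right) + \left(h + 11\right)^{2} = \left(0 - 10 \left(5 - -3\right)\right) + \left(0 + 11\right)^{2} = \left(0 - 10 \left(5 + 3\right)\right) + 11^{2} = \left(0 - 80\right) + 121 = -80 + 121 = 41$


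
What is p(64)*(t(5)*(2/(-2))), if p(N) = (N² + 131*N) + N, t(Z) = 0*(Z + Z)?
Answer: 0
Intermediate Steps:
t(Z) = 0 (t(Z) = 0*(2*Z) = 0)
p(N) = N² + 132*N
p(64)*(t(5)*(2/(-2))) = (64*(132 + 64))*(0*(2/(-2))) = (64*196)*(0*(2*(-½))) = 12544*(0*(-1)) = 12544*0 = 0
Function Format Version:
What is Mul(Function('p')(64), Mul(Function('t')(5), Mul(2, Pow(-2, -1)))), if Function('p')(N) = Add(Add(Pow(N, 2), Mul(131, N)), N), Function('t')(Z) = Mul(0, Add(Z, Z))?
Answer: 0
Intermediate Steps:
Function('t')(Z) = 0 (Function('t')(Z) = Mul(0, Mul(2, Z)) = 0)
Function('p')(N) = Add(Pow(N, 2), Mul(132, N))
Mul(Function('p')(64), Mul(Function('t')(5), Mul(2, Pow(-2, -1)))) = Mul(Mul(64, Add(132, 64)), Mul(0, Mul(2, Pow(-2, -1)))) = Mul(Mul(64, 196), Mul(0, Mul(2, Rational(-1, 2)))) = Mul(12544, Mul(0, -1)) = Mul(12544, 0) = 0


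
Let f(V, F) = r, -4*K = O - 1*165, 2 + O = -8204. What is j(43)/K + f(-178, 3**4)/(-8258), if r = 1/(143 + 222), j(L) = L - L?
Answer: -1/3014170 ≈ -3.3177e-7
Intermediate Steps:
j(L) = 0
O = -8206 (O = -2 - 8204 = -8206)
r = 1/365 ≈ 0.0027397
K = 8371/4 (K = -(-8206 - 1*165)/4 = -(-8206 - 165)/4 = -1/4*(-8371) = 8371/4 ≈ 2092.8)
f(V, F) = 1/365
j(43)/K + f(-178, 3**4)/(-8258) = 0/(8371/4) + (1/365)/(-8258) = 0*(4/8371) + (1/365)*(-1/8258) = 0 - 1/3014170 = -1/3014170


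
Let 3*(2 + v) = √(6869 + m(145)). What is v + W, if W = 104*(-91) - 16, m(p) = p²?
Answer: -9482 + √27894/3 ≈ -9426.3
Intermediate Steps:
W = -9480 (W = -9464 - 16 = -9480)
v = -2 + √27894/3 (v = -2 + √(6869 + 145²)/3 = -2 + √(6869 + 21025)/3 = -2 + √27894/3 ≈ 53.672)
v + W = (-2 + √27894/3) - 9480 = -9482 + √27894/3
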